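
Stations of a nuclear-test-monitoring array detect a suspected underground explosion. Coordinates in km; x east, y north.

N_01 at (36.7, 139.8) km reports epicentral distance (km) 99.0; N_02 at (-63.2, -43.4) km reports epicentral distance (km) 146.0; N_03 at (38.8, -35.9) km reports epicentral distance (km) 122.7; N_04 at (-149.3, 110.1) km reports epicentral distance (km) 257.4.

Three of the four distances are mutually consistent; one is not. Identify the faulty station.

N_02

Solve using three stations at a time. Using N_01, N_03, N_04 (subtract circle equations pairwise → linear system) gives (x, y) ≈ (104.6, 67.7).
Distances from that point to each station vs reported:
  N_01: calculated 99.0 vs reported 99.0 → residual 0.0 km
  N_02: calculated 201.2 vs reported 146.0 → residual 55.2 km
  N_03: calculated 122.7 vs reported 122.7 → residual 0.0 km
  N_04: calculated 257.4 vs reported 257.4 → residual 0.0 km
N_01, N_03, N_04 are mutually consistent (residuals ≈ 0); N_02 is off by 55.2 km.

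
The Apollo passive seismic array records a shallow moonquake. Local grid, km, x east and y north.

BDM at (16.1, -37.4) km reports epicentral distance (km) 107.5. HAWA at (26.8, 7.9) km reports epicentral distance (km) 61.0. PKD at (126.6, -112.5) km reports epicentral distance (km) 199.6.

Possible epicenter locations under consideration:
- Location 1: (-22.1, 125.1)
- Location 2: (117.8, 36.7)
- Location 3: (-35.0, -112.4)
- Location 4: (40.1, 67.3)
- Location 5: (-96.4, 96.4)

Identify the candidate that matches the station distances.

Location 4

For each candidate, compare |candidate − station| to the reported distance:
Location 1: residuals BDM 59.4, HAWA 66.0, PKD 80.7 → max 80.7 km
Location 2: residuals BDM 18.3, HAWA 34.4, PKD 50.1 → max 50.1 km
Location 3: residuals BDM 16.7, HAWA 74.2, PKD 38.0 → max 74.2 km
Location 4: residuals BDM 0.1, HAWA 0.1, PKD 0.1 → max 0.1 km
Location 5: residuals BDM 67.3, HAWA 90.7, PKD 106.0 → max 106.0 km
Only Location 4 has all residuals ≈ 0.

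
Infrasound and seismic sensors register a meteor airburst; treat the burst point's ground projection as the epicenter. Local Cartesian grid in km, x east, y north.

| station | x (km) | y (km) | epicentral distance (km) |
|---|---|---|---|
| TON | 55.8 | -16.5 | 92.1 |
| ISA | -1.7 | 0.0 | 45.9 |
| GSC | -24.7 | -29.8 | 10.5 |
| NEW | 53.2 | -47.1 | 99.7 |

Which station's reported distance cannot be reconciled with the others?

Solve using three stations at a time. Using TON, ISA, GSC (subtract circle equations pairwise → linear system) gives (x, y) ≈ (-35.1, -31.5).
Distances from that point to each station vs reported:
  TON: calculated 92.1 vs reported 92.1 → residual 0.0 km
  ISA: calculated 45.9 vs reported 45.9 → residual 0.0 km
  GSC: calculated 10.5 vs reported 10.5 → residual 0.0 km
  NEW: calculated 89.6 vs reported 99.7 → residual 10.1 km
TON, ISA, GSC are mutually consistent (residuals ≈ 0); NEW is off by 10.1 km.

NEW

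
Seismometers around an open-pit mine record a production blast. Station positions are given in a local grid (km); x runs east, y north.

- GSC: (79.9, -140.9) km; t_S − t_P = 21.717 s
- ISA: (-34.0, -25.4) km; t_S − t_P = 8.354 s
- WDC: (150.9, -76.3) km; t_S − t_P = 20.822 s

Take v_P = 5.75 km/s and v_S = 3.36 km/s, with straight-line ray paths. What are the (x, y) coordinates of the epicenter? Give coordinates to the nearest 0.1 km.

(14.2, 21.9)

Distance from S−P lag: d = Δt · v_P v_S / (v_P − v_S) = Δt · (5.75·3.36)/(5.75−3.36) ≈ 8.0837·Δt.
So d_GSC = 175.55, d_ISA = 67.53, d_WDC = 168.32 km.
Circle about each station: (x − 79.9)² + (y + 140.9)² = 175.55²; (x + 34.0)² + (y + 25.4)² = 67.53²; (x − 150.9)² + (y + 76.3)² = 168.32².
Subtracting the GSC equation from the ISA and WDC equations removes the quadratic terms:
-227.8 x + 231.0 y = 1821.84
142.0 x + 129.2 y = 4841.86
Solving the 2×2 system: x ≈ 14.2, y ≈ 21.9 km.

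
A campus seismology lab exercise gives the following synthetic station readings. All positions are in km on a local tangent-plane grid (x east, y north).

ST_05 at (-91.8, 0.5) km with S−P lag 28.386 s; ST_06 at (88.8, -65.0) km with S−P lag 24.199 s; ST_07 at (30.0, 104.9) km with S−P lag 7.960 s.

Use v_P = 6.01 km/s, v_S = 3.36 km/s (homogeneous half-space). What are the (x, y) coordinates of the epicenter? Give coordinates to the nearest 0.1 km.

x ≈ 88.9 km, y ≈ 119.4 km

Distance from S−P lag: d = Δt · v_P v_S / (v_P − v_S) = Δt · (6.01·3.36)/(6.01−3.36) ≈ 7.6202·Δt.
So d_ST_05 = 216.31, d_ST_06 = 184.40, d_ST_07 = 60.66 km.
Circle about each station: (x + 91.8)² + (y − 0.5)² = 216.31²; (x − 88.8)² + (y + 65.0)² = 184.40²; (x − 30.0)² + (y − 104.9)² = 60.66².
Subtracting the ST_05 equation from the ST_06 and ST_07 equations removes the quadratic terms:
361.2 x − 131.0 y = 16469.61
243.6 x + 208.8 y = 46586.90
Solving the 2×2 system: x ≈ 88.9, y ≈ 119.4 km.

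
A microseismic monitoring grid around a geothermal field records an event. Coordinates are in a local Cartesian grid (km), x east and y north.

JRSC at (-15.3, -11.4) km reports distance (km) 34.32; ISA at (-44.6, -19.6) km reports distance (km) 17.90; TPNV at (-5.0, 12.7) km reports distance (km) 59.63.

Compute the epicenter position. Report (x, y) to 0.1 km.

-38.7 km east, -36.5 km north

Circle about each station: (x + 15.3)² + (y + 11.4)² = 34.32²; (x + 44.6)² + (y + 19.6)² = 17.90²; (x + 5.0)² + (y − 12.7)² = 59.63².
Subtracting pairs of circle equations eliminates x²+y² and gives linear equations (the radical axes):
-58.6 x − 16.4 y = 2866.72
20.6 x + 48.2 y = -2555.63
Solving the 2×2 system: x ≈ -38.7, y ≈ -36.5 km.
Check against JRSC (with the unrounded x, y): √((x + 15.3)²+(y + 11.4)²) = 34.31 ≈ 34.32 km. ✓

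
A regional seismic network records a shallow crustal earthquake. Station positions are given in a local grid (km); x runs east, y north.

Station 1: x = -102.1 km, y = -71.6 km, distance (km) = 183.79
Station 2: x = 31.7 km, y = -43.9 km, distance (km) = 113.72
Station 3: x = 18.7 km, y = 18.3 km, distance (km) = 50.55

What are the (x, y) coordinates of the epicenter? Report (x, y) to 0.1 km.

x ≈ 16.5 km, y ≈ 68.8 km

Circle about each station: (x + 102.1)² + (y + 71.6)² = 183.79²; (x − 31.7)² + (y + 43.9)² = 113.72²; (x − 18.7)² + (y − 18.3)² = 50.55².
Subtracting the Station 1 equation from the Station 2 and Station 3 equations removes the quadratic terms:
267.6 x + 55.4 y = 8227.66
241.6 x + 179.8 y = 16357.07
Solving the 2×2 system: x ≈ 16.5, y ≈ 68.8 km.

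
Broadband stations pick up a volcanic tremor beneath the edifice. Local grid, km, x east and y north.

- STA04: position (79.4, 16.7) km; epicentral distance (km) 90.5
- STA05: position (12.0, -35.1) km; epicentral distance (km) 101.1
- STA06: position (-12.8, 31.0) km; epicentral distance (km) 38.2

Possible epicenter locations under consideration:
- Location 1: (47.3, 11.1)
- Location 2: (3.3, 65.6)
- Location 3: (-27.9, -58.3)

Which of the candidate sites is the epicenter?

For each candidate, compare |candidate − station| to the reported distance:
Location 1: residuals STA04 57.9, STA05 43.0, STA06 25.1 → max 57.9 km
Location 2: residuals STA04 0.0, STA05 0.0, STA06 0.0 → max 0.0 km
Location 3: residuals STA04 40.4, STA05 54.9, STA06 52.4 → max 54.9 km
Only Location 2 has all residuals ≈ 0.

Location 2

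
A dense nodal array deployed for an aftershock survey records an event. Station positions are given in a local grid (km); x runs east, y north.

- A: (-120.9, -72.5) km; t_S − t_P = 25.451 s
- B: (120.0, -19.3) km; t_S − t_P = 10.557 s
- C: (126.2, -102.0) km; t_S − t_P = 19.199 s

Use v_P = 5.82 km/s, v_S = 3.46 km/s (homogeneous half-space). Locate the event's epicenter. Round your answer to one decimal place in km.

x ≈ 59.9 km, y ≈ 47.8 km

Distance from S−P lag: d = Δt · v_P v_S / (v_P − v_S) = Δt · (5.82·3.46)/(5.82−3.46) ≈ 8.5327·Δt.
So d_A = 217.17, d_B = 90.08, d_C = 163.82 km.
Circle about each station: (x + 120.9)² + (y + 72.5)² = 217.17²; (x − 120.0)² + (y + 19.3)² = 90.08²; (x − 126.2)² + (y + 102.0)² = 163.82².
Subtracting the A equation from the B and C equations removes the quadratic terms:
481.8 x + 106.4 y = 33947.83
494.2 x − 59.0 y = 26783.20
Solving the 2×2 system: x ≈ 59.9, y ≈ 47.8 km.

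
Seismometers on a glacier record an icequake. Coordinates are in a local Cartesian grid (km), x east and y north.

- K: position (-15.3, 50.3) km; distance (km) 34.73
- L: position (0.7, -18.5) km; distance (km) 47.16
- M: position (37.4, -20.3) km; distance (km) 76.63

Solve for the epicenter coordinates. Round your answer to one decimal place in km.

Circle about each station: (x + 15.3)² + (y − 50.3)² = 34.73²; (x − 0.7)² + (y + 18.5)² = 47.16²; (x − 37.4)² + (y + 20.3)² = 76.63².
Subtracting the K equation from the L and M equations removes the quadratic terms:
32.0 x − 137.6 y = -3439.33
105.4 x − 141.2 y = -5619.31
Solving the 2×2 system: x ≈ -28.8, y ≈ 18.3 km.

(-28.8, 18.3)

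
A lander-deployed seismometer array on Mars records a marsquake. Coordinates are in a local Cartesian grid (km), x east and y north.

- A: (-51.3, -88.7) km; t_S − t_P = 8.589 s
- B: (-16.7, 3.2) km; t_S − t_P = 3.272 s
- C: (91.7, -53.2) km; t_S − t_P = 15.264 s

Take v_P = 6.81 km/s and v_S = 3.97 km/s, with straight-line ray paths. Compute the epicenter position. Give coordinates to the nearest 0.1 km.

Distance from S−P lag: d = Δt · v_P v_S / (v_P − v_S) = Δt · (6.81·3.97)/(6.81−3.97) ≈ 9.5196·Δt.
So d_A = 81.76, d_B = 31.15, d_C = 145.31 km.
Circle about each station: (x + 51.3)² + (y + 88.7)² = 81.76²; (x + 16.7)² + (y − 3.2)² = 31.15²; (x − 91.7)² + (y + 53.2)² = 145.31².
Subtracting the A equation from the B and C equations removes the quadratic terms:
69.2 x + 183.8 y = -4495.87
286.0 x + 71.0 y = -13690.55
Solving the 2×2 system: x ≈ -46.1, y ≈ -7.1 km.

-46.1 km east, -7.1 km north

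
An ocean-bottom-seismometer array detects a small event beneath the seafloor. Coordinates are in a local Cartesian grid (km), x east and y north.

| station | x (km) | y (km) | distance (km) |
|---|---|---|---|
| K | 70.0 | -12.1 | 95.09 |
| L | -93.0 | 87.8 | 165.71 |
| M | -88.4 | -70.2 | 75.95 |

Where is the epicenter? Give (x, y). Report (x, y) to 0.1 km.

(-13.5, -57.6)

Circle about each station: (x − 70.0)² + (y + 12.1)² = 95.09²; (x + 93.0)² + (y − 87.8)² = 165.71²; (x + 88.4)² + (y + 70.2)² = 75.95².
Subtracting the K equation from the L and M equations removes the quadratic terms:
-326.0 x + 199.8 y = -7106.27
-316.8 x − 116.2 y = 10969.90
Solving the 2×2 system: x ≈ -13.5, y ≈ -57.6 km.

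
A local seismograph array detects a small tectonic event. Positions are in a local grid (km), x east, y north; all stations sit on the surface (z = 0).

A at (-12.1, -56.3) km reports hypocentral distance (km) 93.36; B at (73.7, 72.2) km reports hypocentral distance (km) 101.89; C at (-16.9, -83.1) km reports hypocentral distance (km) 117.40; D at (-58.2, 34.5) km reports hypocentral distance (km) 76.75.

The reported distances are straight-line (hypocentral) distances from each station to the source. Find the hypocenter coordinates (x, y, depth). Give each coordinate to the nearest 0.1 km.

x ≈ -0.4 km, y ≈ 22.3 km, depth ≈ 49.0 km

Each station gives a sphere (x−x_i)² + (y−y_i)² + z² = d_i² (stations at z=0).
Subtracting the A sphere from B and C: z² cancels, leaving linear equations in x and y:
171.6 x + 257.0 y = 5662.95
-9.6 x − 53.6 y = -1191.55
Solving: x ≈ -0.400, y ≈ 22.302 km (keep extra digits for the depth step; rounded: -0.4, 22.3).
Then from the A sphere: z² = 93.36² − (x + 12.1)² − (y + 56.3)² with x = -0.400, y = 22.302, so z ≈ 48.999 ≈ 49.0 km.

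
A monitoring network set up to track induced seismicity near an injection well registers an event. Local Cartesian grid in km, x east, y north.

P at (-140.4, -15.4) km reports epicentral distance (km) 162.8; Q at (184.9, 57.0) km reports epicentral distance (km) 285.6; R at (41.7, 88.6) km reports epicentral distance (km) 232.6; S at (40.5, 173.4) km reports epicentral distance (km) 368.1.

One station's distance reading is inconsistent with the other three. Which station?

Solve using three stations at a time. Using P, Q, R (subtract circle equations pairwise → linear system) gives (x, y) ≈ (-28.1, -133.3).
Distances from that point to each station vs reported:
  P: calculated 162.9 vs reported 162.8 → residual 0.1 km
  Q: calculated 285.6 vs reported 285.6 → residual 0.0 km
  R: calculated 232.6 vs reported 232.6 → residual 0.0 km
  S: calculated 314.3 vs reported 368.1 → residual 53.8 km
P, Q, R are mutually consistent (residuals ≈ 0); S is off by 53.8 km.

S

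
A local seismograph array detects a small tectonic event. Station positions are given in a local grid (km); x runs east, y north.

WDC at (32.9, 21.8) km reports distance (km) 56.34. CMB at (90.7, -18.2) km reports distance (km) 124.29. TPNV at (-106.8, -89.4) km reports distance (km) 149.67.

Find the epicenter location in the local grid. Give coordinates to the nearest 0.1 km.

x ≈ -22.1 km, y ≈ 34.0 km

Circle about each station: (x − 32.9)² + (y − 21.8)² = 56.34²; (x − 90.7)² + (y + 18.2)² = 124.29²; (x + 106.8)² + (y + 89.4)² = 149.67².
Subtracting the WDC equation from the CMB and TPNV equations removes the quadratic terms:
115.6 x − 80.0 y = -5273.73
-279.4 x − 222.4 y = -1385.96
Solving the 2×2 system: x ≈ -22.1, y ≈ 34.0 km.
Check against WDC (with the unrounded x, y): √((x − 32.9)²+(y − 21.8)²) = 56.33 ≈ 56.34 km. ✓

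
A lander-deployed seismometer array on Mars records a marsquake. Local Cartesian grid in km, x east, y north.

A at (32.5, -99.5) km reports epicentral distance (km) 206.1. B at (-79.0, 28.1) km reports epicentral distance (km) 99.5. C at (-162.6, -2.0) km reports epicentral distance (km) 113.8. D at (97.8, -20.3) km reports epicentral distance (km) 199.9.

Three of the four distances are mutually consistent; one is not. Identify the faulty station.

Solve using three stations at a time. Using A, C, D (subtract circle equations pairwise → linear system) gives (x, y) ≈ (-78.3, 74.2).
Distances from that point to each station vs reported:
  A: calculated 206.0 vs reported 206.1 → residual 0.1 km
  B: calculated 46.1 vs reported 99.5 → residual 53.4 km
  C: calculated 113.7 vs reported 113.8 → residual 0.1 km
  D: calculated 199.8 vs reported 199.9 → residual 0.1 km
A, C, D are mutually consistent (residuals ≈ 0); B is off by 53.4 km.

B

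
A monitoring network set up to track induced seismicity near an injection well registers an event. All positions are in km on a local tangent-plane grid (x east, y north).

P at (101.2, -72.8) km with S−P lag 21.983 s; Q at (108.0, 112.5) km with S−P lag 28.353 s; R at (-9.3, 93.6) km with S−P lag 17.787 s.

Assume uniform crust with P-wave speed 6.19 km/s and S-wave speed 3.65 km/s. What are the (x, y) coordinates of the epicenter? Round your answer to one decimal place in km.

Distance from S−P lag: d = Δt · v_P v_S / (v_P − v_S) = Δt · (6.19·3.65)/(6.19−3.65) ≈ 8.8951·Δt.
So d_P = 195.54, d_Q = 252.20, d_R = 158.22 km.
Circle about each station: (x − 101.2)² + (y + 72.8)² = 195.54²; (x − 108.0)² + (y − 112.5)² = 252.20²; (x + 9.3)² + (y − 93.6)² = 158.22².
Subtracting the P equation from the Q and R equations removes the quadratic terms:
13.6 x + 370.6 y = -16589.98
-221.0 x + 332.8 y = 6508.49
Solving the 2×2 system: x ≈ -91.8, y ≈ -41.4 km.
Check against P (with the unrounded x, y): √((x − 101.2)²+(y + 72.8)²) = 195.53 ≈ 195.54 km. ✓

(-91.8, -41.4)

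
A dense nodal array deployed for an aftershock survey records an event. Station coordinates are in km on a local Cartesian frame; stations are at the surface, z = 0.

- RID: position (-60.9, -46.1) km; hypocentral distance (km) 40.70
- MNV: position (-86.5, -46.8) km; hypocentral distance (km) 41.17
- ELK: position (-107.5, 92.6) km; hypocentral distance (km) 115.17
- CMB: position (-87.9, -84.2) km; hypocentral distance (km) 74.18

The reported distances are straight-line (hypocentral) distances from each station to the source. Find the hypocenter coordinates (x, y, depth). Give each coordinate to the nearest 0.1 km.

(-73.8, -15.1, 23.0)

Each station gives a sphere (x−x_i)² + (y−y_i)² + z² = d_i² (stations at z=0).
Subtracting the RID sphere from MNV and ELK: z² cancels, leaving linear equations in x and y:
-51.2 x − 1.4 y = 3799.99
-93.2 x + 277.4 y = 2689.35
Solving: x ≈ -73.806, y ≈ -15.102 km (keep extra digits for the depth step; rounded: -73.8, -15.1).
Then from the RID sphere: z² = 40.70² − (x + 60.9)² − (y + 46.1)² with x = -73.806, y = -15.102, so z ≈ 23.001 ≈ 23.0 km.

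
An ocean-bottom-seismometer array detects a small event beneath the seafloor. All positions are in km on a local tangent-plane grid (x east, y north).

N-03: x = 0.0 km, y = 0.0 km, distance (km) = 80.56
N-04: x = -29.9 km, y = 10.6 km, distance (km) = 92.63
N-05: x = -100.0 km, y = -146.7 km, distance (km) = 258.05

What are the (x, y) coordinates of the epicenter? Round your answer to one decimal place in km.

Circle about each station: x² + y² = 80.56²; (x + 29.9)² + (y − 10.6)² = 92.63²; (x + 100.0)² + (y + 146.7)² = 258.05².
Subtracting pairs of circle equations eliminates x²+y² and gives linear equations (the radical axes):
-59.8 x + 21.2 y = -1084.03
-200.0 x − 293.4 y = -28579.00
Solving the 2×2 system: x ≈ 42.4, y ≈ 68.5 km.

x ≈ 42.4 km, y ≈ 68.5 km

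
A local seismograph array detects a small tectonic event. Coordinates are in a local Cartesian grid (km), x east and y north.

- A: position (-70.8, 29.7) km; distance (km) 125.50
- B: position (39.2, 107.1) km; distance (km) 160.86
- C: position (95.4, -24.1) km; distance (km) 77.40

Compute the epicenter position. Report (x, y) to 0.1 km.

23.6 km east, -53.0 km north

Circle about each station: (x + 70.8)² + (y − 29.7)² = 125.50²; (x − 39.2)² + (y − 107.1)² = 160.86²; (x − 95.4)² + (y + 24.1)² = 77.40².
Subtracting pairs of circle equations eliminates x²+y² and gives linear equations (the radical axes):
220.0 x + 154.8 y = -3013.37
332.4 x − 107.6 y = 13546.73
Solving the 2×2 system: x ≈ 23.6, y ≈ -53.0 km.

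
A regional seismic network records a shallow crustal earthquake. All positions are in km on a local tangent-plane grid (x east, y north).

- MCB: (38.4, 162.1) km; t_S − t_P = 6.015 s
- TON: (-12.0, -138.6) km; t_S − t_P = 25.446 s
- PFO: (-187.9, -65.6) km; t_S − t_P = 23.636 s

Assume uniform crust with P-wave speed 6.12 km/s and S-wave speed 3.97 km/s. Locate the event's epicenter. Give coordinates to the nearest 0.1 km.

x ≈ -28.2 km, y ≈ 148.5 km

Distance from S−P lag: d = Δt · v_P v_S / (v_P − v_S) = Δt · (6.12·3.97)/(6.12−3.97) ≈ 11.3007·Δt.
So d_MCB = 67.97, d_TON = 287.56, d_PFO = 267.10 km.
Circle about each station: (x − 38.4)² + (y − 162.1)² = 67.97²; (x + 12.0)² + (y + 138.6)² = 287.56²; (x + 187.9)² + (y + 65.6)² = 267.10².
Subtracting the MCB equation from the TON and PFO equations removes the quadratic terms:
-100.8 x − 601.4 y = -86467.84
-452.6 x − 455.4 y = -54863.69
Solving the 2×2 system: x ≈ -28.2, y ≈ 148.5 km.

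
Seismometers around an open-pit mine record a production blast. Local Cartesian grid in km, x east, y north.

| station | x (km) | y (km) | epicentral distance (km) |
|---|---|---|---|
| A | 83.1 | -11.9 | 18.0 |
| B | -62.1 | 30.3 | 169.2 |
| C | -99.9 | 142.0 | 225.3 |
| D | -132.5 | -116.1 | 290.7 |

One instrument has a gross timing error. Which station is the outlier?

A

Solve using three stations at a time. Using B, C, D (subtract circle equations pairwise → linear system) gives (x, y) ≈ (105.8, 50.3).
Distances from that point to each station vs reported:
  A: calculated 66.2 vs reported 18.0 → residual 48.2 km
  B: calculated 169.1 vs reported 169.2 → residual 0.1 km
  C: calculated 225.2 vs reported 225.3 → residual 0.1 km
  D: calculated 290.6 vs reported 290.7 → residual 0.1 km
B, C, D are mutually consistent (residuals ≈ 0); A is off by 48.2 km.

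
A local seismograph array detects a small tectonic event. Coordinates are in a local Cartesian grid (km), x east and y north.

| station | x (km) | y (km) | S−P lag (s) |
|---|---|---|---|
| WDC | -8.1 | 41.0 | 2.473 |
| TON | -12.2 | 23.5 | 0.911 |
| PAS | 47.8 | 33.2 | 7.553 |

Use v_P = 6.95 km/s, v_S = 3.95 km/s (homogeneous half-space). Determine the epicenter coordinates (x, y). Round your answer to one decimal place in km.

x ≈ -20.4 km, y ≈ 22.0 km

Distance from S−P lag: d = Δt · v_P v_S / (v_P − v_S) = Δt · (6.95·3.95)/(6.95−3.95) ≈ 9.1508·Δt.
So d_WDC = 22.63, d_TON = 8.34, d_PAS = 69.12 km.
Circle about each station: (x + 8.1)² + (y − 41.0)² = 22.63²; (x + 12.2)² + (y − 23.5)² = 8.34²; (x − 47.8)² + (y − 33.2)² = 69.12².
Subtracting the WDC equation from the TON and PAS equations removes the quadratic terms:
-8.2 x − 35.0 y = -602.96
111.8 x − 15.6 y = -2624.99
Solving the 2×2 system: x ≈ -20.4, y ≈ 22.0 km.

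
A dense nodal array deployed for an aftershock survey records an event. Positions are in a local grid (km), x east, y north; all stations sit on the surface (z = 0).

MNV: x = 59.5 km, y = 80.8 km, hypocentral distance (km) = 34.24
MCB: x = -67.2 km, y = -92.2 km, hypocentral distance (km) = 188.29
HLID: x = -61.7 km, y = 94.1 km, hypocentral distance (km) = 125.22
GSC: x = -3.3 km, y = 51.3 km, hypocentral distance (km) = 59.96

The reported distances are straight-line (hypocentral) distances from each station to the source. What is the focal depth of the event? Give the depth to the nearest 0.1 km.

Each station gives a sphere (x−x_i)² + (y−y_i)² + z² = d_i² (stations at z=0).
Subtracting the MNV sphere from MCB and HLID: z² cancels, leaving linear equations in x and y:
-253.4 x − 346.0 y = -31332.96
-242.4 x + 26.6 y = -11914.86
Solving: x ≈ 54.695, y ≈ 50.500 km (keep extra digits for the depth step; rounded: 54.7, 50.5).
Then from the MNV sphere: z² = 34.24² − (x − 59.5)² − (y − 80.8)² with x = 54.695, y = 50.500, so z ≈ 15.205 ≈ 15.2 km.

z ≈ 15.2 km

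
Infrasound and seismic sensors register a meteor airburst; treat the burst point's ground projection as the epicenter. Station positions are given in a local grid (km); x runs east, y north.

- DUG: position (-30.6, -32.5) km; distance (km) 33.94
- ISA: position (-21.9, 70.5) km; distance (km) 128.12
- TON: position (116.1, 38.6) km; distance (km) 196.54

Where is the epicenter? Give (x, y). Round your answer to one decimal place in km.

Circle about each station: (x + 30.6)² + (y + 32.5)² = 33.94²; (x + 21.9)² + (y − 70.5)² = 128.12²; (x − 116.1)² + (y − 38.6)² = 196.54².
Subtracting the DUG equation from the ISA and TON equations removes the quadratic terms:
17.4 x + 206.0 y = -11805.56
293.4 x + 142.2 y = -24499.49
Solving the 2×2 system: x ≈ -58.1, y ≈ -52.4 km.
Check against DUG (with the unrounded x, y): √((x + 30.6)²+(y + 32.5)²) = 33.95 ≈ 33.94 km. ✓

x ≈ -58.1 km, y ≈ -52.4 km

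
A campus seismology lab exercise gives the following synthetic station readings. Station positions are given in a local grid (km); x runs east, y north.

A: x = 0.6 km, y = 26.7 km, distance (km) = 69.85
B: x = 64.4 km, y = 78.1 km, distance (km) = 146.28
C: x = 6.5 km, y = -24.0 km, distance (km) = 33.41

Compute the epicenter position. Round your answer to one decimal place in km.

Circle about each station: (x − 0.6)² + (y − 26.7)² = 69.85²; (x − 64.4)² + (y − 78.1)² = 146.28²; (x − 6.5)² + (y + 24.0)² = 33.41².
Subtracting pairs of circle equations eliminates x²+y² and gives linear equations (the radical axes):
127.6 x + 102.8 y = -6985.10
11.8 x − 101.4 y = 3667.79
Solving the 2×2 system: x ≈ -23.4, y ≈ -38.9 km.
Check against A (with the unrounded x, y): √((x − 0.6)²+(y − 26.7)²) = 69.85 ≈ 69.85 km. ✓

x ≈ -23.4 km, y ≈ -38.9 km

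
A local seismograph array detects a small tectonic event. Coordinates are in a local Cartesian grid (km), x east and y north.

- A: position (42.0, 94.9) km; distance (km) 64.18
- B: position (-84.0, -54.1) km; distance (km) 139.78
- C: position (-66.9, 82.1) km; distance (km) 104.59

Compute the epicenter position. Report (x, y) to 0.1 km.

Circle about each station: (x − 42.0)² + (y − 94.9)² = 64.18²; (x + 84.0)² + (y + 54.1)² = 139.78²; (x + 66.9)² + (y − 82.1)² = 104.59².
Subtracting the A equation from the B and C equations removes the quadratic terms:
-252.0 x − 298.0 y = -16206.58
-217.8 x − 25.6 y = -6373.99
Solving the 2×2 system: x ≈ 25.4, y ≈ 32.9 km.

25.4 km east, 32.9 km north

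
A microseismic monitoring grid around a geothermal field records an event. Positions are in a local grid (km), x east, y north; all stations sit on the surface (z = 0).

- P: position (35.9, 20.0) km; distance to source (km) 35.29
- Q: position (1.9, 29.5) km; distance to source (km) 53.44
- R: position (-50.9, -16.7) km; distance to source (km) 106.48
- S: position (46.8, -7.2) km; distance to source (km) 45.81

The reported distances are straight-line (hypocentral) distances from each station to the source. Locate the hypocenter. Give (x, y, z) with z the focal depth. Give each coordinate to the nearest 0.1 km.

Each station gives a sphere (x−x_i)² + (y−y_i)² + z² = d_i² (stations at z=0).
Subtracting the P sphere from Q and R: z² cancels, leaving linear equations in x and y:
-68.0 x + 19.0 y = -2425.40
-173.6 x − 73.4 y = -8911.72
Solving: x ≈ 41.902, y ≈ 22.311 km (keep extra digits for the depth step; rounded: 41.9, 22.3).
Then from the P sphere: z² = 35.29² − (x − 35.9)² − (y − 20.0)² with x = 41.902, y = 22.311, so z ≈ 34.699 ≈ 34.7 km.

x ≈ 41.9 km, y ≈ 22.3 km, depth ≈ 34.7 km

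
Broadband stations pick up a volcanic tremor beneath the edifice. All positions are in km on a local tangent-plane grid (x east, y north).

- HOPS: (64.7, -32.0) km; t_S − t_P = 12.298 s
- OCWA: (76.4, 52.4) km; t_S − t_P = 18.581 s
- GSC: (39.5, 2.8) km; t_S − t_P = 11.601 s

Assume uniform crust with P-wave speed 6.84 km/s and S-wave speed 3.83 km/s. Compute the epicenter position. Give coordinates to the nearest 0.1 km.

Distance from S−P lag: d = Δt · v_P v_S / (v_P − v_S) = Δt · (6.84·3.83)/(6.84−3.83) ≈ 8.7034·Δt.
So d_HOPS = 107.03, d_OCWA = 161.72, d_GSC = 100.97 km.
Circle about each station: (x − 64.7)² + (y + 32.0)² = 107.03²; (x − 76.4)² + (y − 52.4)² = 161.72²; (x − 39.5)² + (y − 2.8)² = 100.97².
Subtracting the HOPS equation from the OCWA and GSC equations removes the quadratic terms:
23.4 x + 168.8 y = -11325.31
-50.4 x + 69.6 y = -2381.52
Solving the 2×2 system: x ≈ -38.1, y ≈ -61.8 km.

-38.1 km east, -61.8 km north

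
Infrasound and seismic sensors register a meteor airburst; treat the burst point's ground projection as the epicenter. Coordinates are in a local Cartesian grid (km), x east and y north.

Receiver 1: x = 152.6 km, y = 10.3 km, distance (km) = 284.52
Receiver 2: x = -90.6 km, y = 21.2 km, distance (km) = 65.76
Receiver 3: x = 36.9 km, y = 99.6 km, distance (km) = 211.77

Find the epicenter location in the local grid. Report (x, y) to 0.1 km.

Circle about each station: (x − 152.6)² + (y − 10.3)² = 284.52²; (x + 90.6)² + (y − 21.2)² = 65.76²; (x − 36.9)² + (y − 99.6)² = 211.77².
Subtracting pairs of circle equations eliminates x²+y² and gives linear equations (the radical axes):
-486.4 x + 21.8 y = 61892.20
-231.4 x + 178.6 y = 23994.02
Solving the 2×2 system: x ≈ -128.7, y ≈ -32.4 km.

(-128.7, -32.4)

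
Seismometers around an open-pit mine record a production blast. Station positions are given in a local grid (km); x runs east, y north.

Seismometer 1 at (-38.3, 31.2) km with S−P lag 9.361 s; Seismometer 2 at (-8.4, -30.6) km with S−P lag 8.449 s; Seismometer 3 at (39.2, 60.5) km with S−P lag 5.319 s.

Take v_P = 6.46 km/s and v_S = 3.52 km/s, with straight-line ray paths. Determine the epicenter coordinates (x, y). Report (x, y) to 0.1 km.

Distance from S−P lag: d = Δt · v_P v_S / (v_P − v_S) = Δt · (6.46·3.52)/(6.46−3.52) ≈ 7.7344·Δt.
So d_Seismometer 1 = 72.40, d_Seismometer 2 = 65.35, d_Seismometer 3 = 41.14 km.
Circle about each station: (x + 38.3)² + (y − 31.2)² = 72.40²; (x + 8.4)² + (y + 30.6)² = 65.35²; (x − 39.2)² + (y − 60.5)² = 41.14².
Subtracting the Seismometer 1 equation from the Seismometer 2 and Seismometer 3 equations removes the quadratic terms:
59.8 x − 123.6 y = -462.27
155.0 x + 58.6 y = 6305.82
Solving the 2×2 system: x ≈ 33.2, y ≈ 19.8 km.

(33.2, 19.8)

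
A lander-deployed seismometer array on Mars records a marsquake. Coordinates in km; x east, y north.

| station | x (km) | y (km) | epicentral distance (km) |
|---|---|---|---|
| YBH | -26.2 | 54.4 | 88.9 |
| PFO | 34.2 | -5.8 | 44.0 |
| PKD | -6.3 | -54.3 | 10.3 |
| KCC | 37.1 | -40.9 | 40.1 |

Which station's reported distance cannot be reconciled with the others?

PKD

Solve using three stations at a time. Using YBH, PFO, KCC (subtract circle equations pairwise → linear system) gives (x, y) ≈ (-1.8, -31.1).
Distances from that point to each station vs reported:
  YBH: calculated 88.9 vs reported 88.9 → residual 0.0 km
  PFO: calculated 44.0 vs reported 44.0 → residual 0.0 km
  PKD: calculated 23.6 vs reported 10.3 → residual 13.3 km
  KCC: calculated 40.1 vs reported 40.1 → residual 0.0 km
YBH, PFO, KCC are mutually consistent (residuals ≈ 0); PKD is off by 13.3 km.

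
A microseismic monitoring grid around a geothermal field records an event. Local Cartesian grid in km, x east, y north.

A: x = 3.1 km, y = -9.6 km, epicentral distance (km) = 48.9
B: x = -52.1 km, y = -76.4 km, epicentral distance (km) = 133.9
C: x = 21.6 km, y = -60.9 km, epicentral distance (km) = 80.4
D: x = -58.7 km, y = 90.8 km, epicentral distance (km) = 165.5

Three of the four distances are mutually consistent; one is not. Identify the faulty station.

D

Solve using three stations at a time. Using A, B, C (subtract circle equations pairwise → linear system) gives (x, y) ≈ (44.7, 16.1).
Distances from that point to each station vs reported:
  A: calculated 48.9 vs reported 48.9 → residual 0.0 km
  B: calculated 133.9 vs reported 133.9 → residual 0.0 km
  C: calculated 80.4 vs reported 80.4 → residual 0.0 km
  D: calculated 127.6 vs reported 165.5 → residual 37.9 km
A, B, C are mutually consistent (residuals ≈ 0); D is off by 37.9 km.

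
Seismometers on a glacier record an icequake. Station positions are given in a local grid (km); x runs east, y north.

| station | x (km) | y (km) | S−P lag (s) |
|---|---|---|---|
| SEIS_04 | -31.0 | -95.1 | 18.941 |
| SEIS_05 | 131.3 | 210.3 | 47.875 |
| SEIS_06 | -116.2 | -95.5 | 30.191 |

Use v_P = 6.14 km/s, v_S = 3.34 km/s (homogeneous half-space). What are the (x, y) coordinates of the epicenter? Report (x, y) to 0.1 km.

100.6 km east, -139.0 km north

Distance from S−P lag: d = Δt · v_P v_S / (v_P − v_S) = Δt · (6.14·3.34)/(6.14−3.34) ≈ 7.3241·Δt.
So d_SEIS_04 = 138.73, d_SEIS_05 = 350.64, d_SEIS_06 = 221.12 km.
Circle about each station: (x + 31.0)² + (y + 95.1)² = 138.73²; (x − 131.3)² + (y − 210.3)² = 350.64²; (x + 116.2)² + (y + 95.5)² = 221.12².
Subtracting pairs of circle equations eliminates x²+y² and gives linear equations (the radical axes):
324.6 x + 610.8 y = -52241.63
-170.4 x − 0.8 y = -17030.36
Solving the 2×2 system: x ≈ 100.6, y ≈ -139.0 km.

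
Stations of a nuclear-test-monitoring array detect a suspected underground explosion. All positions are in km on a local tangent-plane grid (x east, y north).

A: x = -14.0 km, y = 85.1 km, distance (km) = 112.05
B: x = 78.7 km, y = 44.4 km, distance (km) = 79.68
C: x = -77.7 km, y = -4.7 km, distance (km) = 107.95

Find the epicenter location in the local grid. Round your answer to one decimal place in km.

29.4 km east, -18.2 km north

Circle about each station: (x + 14.0)² + (y − 85.1)² = 112.05²; (x − 78.7)² + (y − 44.4)² = 79.68²; (x + 77.7)² + (y + 4.7)² = 107.95².
Subtracting pairs of circle equations eliminates x²+y² and gives linear equations (the radical axes):
185.4 x − 81.4 y = 6933.34
-127.4 x − 179.6 y = -476.63
Solving the 2×2 system: x ≈ 29.4, y ≈ -18.2 km.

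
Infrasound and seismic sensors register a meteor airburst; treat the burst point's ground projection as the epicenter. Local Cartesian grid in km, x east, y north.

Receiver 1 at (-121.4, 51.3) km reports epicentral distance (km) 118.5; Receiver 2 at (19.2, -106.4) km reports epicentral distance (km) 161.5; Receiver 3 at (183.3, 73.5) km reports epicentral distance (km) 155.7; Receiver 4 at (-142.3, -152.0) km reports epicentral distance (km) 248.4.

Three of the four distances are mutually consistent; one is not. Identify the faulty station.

Solve using three stations at a time. Using Receiver 1, Receiver 2, Receiver 4 (subtract circle equations pairwise → linear system) gives (x, y) ≈ (-2.9, 53.6).
Distances from that point to each station vs reported:
  Receiver 1: calculated 118.5 vs reported 118.5 → residual 0.0 km
  Receiver 2: calculated 161.5 vs reported 161.5 → residual 0.0 km
  Receiver 3: calculated 187.2 vs reported 155.7 → residual 31.5 km
  Receiver 4: calculated 248.4 vs reported 248.4 → residual 0.0 km
Receiver 1, Receiver 2, Receiver 4 are mutually consistent (residuals ≈ 0); Receiver 3 is off by 31.5 km.

Receiver 3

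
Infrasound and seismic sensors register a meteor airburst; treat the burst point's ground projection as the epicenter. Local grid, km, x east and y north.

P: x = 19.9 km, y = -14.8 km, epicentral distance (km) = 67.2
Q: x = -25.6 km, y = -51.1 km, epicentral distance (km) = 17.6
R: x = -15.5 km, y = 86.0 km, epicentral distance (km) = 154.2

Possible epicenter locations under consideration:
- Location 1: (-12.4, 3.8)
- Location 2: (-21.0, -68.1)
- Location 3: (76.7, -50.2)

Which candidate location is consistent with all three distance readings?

For each candidate, compare |candidate − station| to the reported distance:
Location 1: residuals P 29.9, Q 38.9, R 71.9 → max 71.9 km
Location 2: residuals P 0.0, Q 0.0, R 0.0 → max 0.0 km
Location 3: residuals P 0.3, Q 84.7, R 10.3 → max 84.7 km
Only Location 2 has all residuals ≈ 0.

Location 2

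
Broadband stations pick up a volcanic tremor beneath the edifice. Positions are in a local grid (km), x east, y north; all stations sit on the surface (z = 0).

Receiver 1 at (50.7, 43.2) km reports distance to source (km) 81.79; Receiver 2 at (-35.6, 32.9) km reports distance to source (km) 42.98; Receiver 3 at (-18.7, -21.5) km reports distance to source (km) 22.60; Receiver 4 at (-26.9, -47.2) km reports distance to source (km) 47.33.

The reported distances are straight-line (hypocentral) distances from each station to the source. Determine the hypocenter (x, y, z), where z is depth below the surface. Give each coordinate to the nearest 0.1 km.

Each station gives a sphere (x−x_i)² + (y−y_i)² + z² = d_i² (stations at z=0).
Subtracting the Receiver 1 sphere from Receiver 2 and Receiver 3: z² cancels, leaving linear equations in x and y:
-172.6 x − 20.6 y = 2755.36
-138.8 x − 129.4 y = 2554.05
Solving: x ≈ -15.606, y ≈ -2.998 km (keep extra digits for the depth step; rounded: -15.6, -3.0).
Then from the Receiver 1 sphere: z² = 81.79² − (x − 50.7)² − (y − 43.2)² with x = -15.606, y = -2.998, so z ≈ 12.604 ≈ 12.6 km.

(-15.6, -3.0, 12.6)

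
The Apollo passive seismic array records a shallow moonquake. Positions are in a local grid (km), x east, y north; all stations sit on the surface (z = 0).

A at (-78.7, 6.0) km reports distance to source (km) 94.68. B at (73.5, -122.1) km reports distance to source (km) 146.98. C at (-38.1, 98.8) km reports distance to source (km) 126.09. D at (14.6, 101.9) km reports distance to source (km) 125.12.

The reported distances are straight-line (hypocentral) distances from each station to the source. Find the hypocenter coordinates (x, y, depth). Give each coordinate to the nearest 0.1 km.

Each station gives a sphere (x−x_i)² + (y−y_i)² + z² = d_i² (stations at z=0).
Subtracting the A sphere from B and C: z² cancels, leaving linear equations in x and y:
304.4 x − 256.2 y = 1442.15
81.2 x + 185.6 y = -1951.03
Solving: x ≈ -3.004, y ≈ -9.198 km (keep extra digits for the depth step; rounded: -3.0, -9.2).
Then from the A sphere: z² = 94.68² − (x + 78.7)² − (y − 6.0)² with x = -3.004, y = -9.198, so z ≈ 54.804 ≈ 54.8 km.

x ≈ -3.0 km, y ≈ -9.2 km, depth ≈ 54.8 km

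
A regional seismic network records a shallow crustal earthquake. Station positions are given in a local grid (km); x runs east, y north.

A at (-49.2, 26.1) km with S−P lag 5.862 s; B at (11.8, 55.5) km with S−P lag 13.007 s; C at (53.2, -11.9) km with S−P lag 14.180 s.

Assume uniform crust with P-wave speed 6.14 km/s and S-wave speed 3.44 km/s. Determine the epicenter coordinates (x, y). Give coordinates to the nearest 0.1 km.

x ≈ -57.5 km, y ≈ -19.0 km

Distance from S−P lag: d = Δt · v_P v_S / (v_P − v_S) = Δt · (6.14·3.44)/(6.14−3.44) ≈ 7.8228·Δt.
So d_A = 45.86, d_B = 101.75, d_C = 110.93 km.
Circle about each station: (x + 49.2)² + (y − 26.1)² = 45.86²; (x − 11.8)² + (y − 55.5)² = 101.75²; (x − 53.2)² + (y + 11.9)² = 110.93².
Subtracting pairs of circle equations eliminates x²+y² and gives linear equations (the radical axes):
122.0 x + 58.8 y = -8132.28
204.8 x − 76.0 y = -10332.33
Solving the 2×2 system: x ≈ -57.5, y ≈ -19.0 km.
Check against A (with the unrounded x, y): √((x + 49.2)²+(y − 26.1)²) = 45.86 ≈ 45.86 km. ✓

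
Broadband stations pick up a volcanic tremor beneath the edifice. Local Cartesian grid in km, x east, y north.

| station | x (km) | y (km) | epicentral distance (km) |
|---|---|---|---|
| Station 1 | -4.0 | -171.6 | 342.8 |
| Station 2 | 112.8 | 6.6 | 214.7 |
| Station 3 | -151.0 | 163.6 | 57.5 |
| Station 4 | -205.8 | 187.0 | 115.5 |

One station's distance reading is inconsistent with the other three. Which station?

Station 2

Solve using three stations at a time. Using Station 1, Station 3, Station 4 (subtract circle equations pairwise → linear system) gives (x, y) ≈ (-93.7, 159.2).
Distances from that point to each station vs reported:
  Station 1: calculated 342.8 vs reported 342.8 → residual 0.0 km
  Station 2: calculated 256.8 vs reported 214.7 → residual 42.1 km
  Station 3: calculated 57.5 vs reported 57.5 → residual 0.0 km
  Station 4: calculated 115.5 vs reported 115.5 → residual 0.0 km
Station 1, Station 3, Station 4 are mutually consistent (residuals ≈ 0); Station 2 is off by 42.1 km.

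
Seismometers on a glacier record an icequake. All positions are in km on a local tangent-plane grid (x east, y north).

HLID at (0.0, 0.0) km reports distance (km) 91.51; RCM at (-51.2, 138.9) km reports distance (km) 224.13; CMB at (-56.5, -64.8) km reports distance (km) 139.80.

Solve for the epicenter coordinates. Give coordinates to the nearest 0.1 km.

Circle about each station: x² + y² = 91.51²; (x + 51.2)² + (y − 138.9)² = 224.13²; (x + 56.5)² + (y + 64.8)² = 139.80².
Subtracting the HLID equation from the RCM and CMB equations removes the quadratic terms:
-102.4 x + 277.8 y = -19945.53
-113.0 x − 129.6 y = -3778.67
Solving the 2×2 system: x ≈ 81.4, y ≈ -41.8 km.

(81.4, -41.8)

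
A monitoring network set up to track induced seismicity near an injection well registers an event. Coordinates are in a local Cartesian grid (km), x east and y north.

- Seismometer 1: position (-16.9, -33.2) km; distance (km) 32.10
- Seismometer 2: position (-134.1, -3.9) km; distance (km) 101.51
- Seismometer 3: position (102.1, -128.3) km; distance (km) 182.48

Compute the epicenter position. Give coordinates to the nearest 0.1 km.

Circle about each station: (x + 16.9)² + (y + 33.2)² = 32.10²; (x + 134.1)² + (y + 3.9)² = 101.51²; (x − 102.1)² + (y + 128.3)² = 182.48².
Subtracting the Seismometer 1 equation from the Seismometer 2 and Seismometer 3 equations removes the quadratic terms:
-234.4 x + 58.6 y = 7336.30
238.0 x − 190.2 y = -6771.09
Solving the 2×2 system: x ≈ -32.6, y ≈ -5.2 km.
Check against Seismometer 1 (with the unrounded x, y): √((x + 16.9)²+(y + 33.2)²) = 32.11 ≈ 32.10 km. ✓

(-32.6, -5.2)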